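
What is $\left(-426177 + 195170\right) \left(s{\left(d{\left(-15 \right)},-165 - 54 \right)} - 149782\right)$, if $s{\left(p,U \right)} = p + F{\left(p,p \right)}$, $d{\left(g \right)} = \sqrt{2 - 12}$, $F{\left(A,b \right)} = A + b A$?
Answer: $34603000544 - 462014 i \sqrt{10} \approx 3.4603 \cdot 10^{10} - 1.461 \cdot 10^{6} i$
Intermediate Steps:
$F{\left(A,b \right)} = A + A b$
$d{\left(g \right)} = i \sqrt{10}$ ($d{\left(g \right)} = \sqrt{-10} = i \sqrt{10}$)
$s{\left(p,U \right)} = p + p \left(1 + p\right)$
$\left(-426177 + 195170\right) \left(s{\left(d{\left(-15 \right)},-165 - 54 \right)} - 149782\right) = \left(-426177 + 195170\right) \left(i \sqrt{10} \left(2 + i \sqrt{10}\right) - 149782\right) = - 231007 \left(i \sqrt{10} \left(2 + i \sqrt{10}\right) - 149782\right) = - 231007 \left(-149782 + i \sqrt{10} \left(2 + i \sqrt{10}\right)\right) = 34600690474 - 231007 i \sqrt{10} \left(2 + i \sqrt{10}\right)$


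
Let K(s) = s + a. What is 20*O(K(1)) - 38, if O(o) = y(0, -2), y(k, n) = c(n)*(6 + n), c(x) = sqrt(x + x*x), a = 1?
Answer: -38 + 80*sqrt(2) ≈ 75.137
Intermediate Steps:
K(s) = 1 + s (K(s) = s + 1 = 1 + s)
c(x) = sqrt(x + x**2)
y(k, n) = sqrt(n*(1 + n))*(6 + n)
O(o) = 4*sqrt(2) (O(o) = sqrt(-2*(1 - 2))*(6 - 2) = sqrt(-2*(-1))*4 = sqrt(2)*4 = 4*sqrt(2))
20*O(K(1)) - 38 = 20*(4*sqrt(2)) - 38 = 80*sqrt(2) - 38 = -38 + 80*sqrt(2)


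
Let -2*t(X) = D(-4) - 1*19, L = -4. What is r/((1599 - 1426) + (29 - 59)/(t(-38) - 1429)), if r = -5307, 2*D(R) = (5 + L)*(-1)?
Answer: -30127839/982241 ≈ -30.673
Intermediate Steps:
D(R) = -½ (D(R) = ((5 - 4)*(-1))/2 = (1*(-1))/2 = (½)*(-1) = -½)
t(X) = 39/4 (t(X) = -(-½ - 1*19)/2 = -(-½ - 19)/2 = -½*(-39/2) = 39/4)
r/((1599 - 1426) + (29 - 59)/(t(-38) - 1429)) = -5307/((1599 - 1426) + (29 - 59)/(39/4 - 1429)) = -5307/(173 - 30/(-5677/4)) = -5307/(173 - 30*(-4/5677)) = -5307/(173 + 120/5677) = -5307/982241/5677 = -5307*5677/982241 = -30127839/982241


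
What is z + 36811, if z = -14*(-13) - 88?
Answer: 36905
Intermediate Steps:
z = 94 (z = 182 - 88 = 94)
z + 36811 = 94 + 36811 = 36905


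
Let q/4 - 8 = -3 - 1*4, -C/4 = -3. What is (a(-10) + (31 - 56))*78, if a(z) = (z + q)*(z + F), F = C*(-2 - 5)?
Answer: 42042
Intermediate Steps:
C = 12 (C = -4*(-3) = 12)
F = -84 (F = 12*(-2 - 5) = 12*(-7) = -84)
q = 4 (q = 32 + 4*(-3 - 1*4) = 32 + 4*(-3 - 4) = 32 + 4*(-7) = 32 - 28 = 4)
a(z) = (-84 + z)*(4 + z) (a(z) = (z + 4)*(z - 84) = (4 + z)*(-84 + z) = (-84 + z)*(4 + z))
(a(-10) + (31 - 56))*78 = ((-336 + (-10)² - 80*(-10)) + (31 - 56))*78 = ((-336 + 100 + 800) - 25)*78 = (564 - 25)*78 = 539*78 = 42042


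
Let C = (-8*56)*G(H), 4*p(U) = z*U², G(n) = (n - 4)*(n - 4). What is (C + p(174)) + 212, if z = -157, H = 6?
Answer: -1189913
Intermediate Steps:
G(n) = (-4 + n)² (G(n) = (-4 + n)*(-4 + n) = (-4 + n)²)
p(U) = -157*U²/4 (p(U) = (-157*U²)/4 = -157*U²/4)
C = -1792 (C = (-8*56)*(-4 + 6)² = -448*2² = -448*4 = -1792)
(C + p(174)) + 212 = (-1792 - 157/4*174²) + 212 = (-1792 - 157/4*30276) + 212 = (-1792 - 1188333) + 212 = -1190125 + 212 = -1189913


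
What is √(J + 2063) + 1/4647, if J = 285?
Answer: 1/4647 + 2*√587 ≈ 48.456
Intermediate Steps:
√(J + 2063) + 1/4647 = √(285 + 2063) + 1/4647 = √2348 + 1/4647 = 2*√587 + 1/4647 = 1/4647 + 2*√587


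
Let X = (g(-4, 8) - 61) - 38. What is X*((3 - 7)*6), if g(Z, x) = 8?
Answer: 2184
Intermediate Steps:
X = -91 (X = (8 - 61) - 38 = -53 - 38 = -91)
X*((3 - 7)*6) = -91*(3 - 7)*6 = -(-364)*6 = -91*(-24) = 2184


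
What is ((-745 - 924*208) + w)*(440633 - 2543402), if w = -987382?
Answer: 2481938203311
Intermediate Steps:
((-745 - 924*208) + w)*(440633 - 2543402) = ((-745 - 924*208) - 987382)*(440633 - 2543402) = ((-745 - 192192) - 987382)*(-2102769) = (-192937 - 987382)*(-2102769) = -1180319*(-2102769) = 2481938203311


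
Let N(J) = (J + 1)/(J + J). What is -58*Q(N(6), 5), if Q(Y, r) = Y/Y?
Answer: -58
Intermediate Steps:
N(J) = (1 + J)/(2*J) (N(J) = (1 + J)/((2*J)) = (1 + J)*(1/(2*J)) = (1 + J)/(2*J))
Q(Y, r) = 1
-58*Q(N(6), 5) = -58*1 = -58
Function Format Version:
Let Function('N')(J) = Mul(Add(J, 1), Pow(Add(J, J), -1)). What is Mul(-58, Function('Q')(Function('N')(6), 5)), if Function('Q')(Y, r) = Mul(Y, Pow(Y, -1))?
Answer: -58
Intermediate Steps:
Function('N')(J) = Mul(Rational(1, 2), Pow(J, -1), Add(1, J)) (Function('N')(J) = Mul(Add(1, J), Pow(Mul(2, J), -1)) = Mul(Add(1, J), Mul(Rational(1, 2), Pow(J, -1))) = Mul(Rational(1, 2), Pow(J, -1), Add(1, J)))
Function('Q')(Y, r) = 1
Mul(-58, Function('Q')(Function('N')(6), 5)) = Mul(-58, 1) = -58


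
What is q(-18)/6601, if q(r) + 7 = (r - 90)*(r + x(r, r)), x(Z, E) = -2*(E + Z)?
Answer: -5839/6601 ≈ -0.88456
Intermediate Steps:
x(Z, E) = -2*E - 2*Z
q(r) = -7 - 3*r*(-90 + r) (q(r) = -7 + (r - 90)*(r + (-2*r - 2*r)) = -7 + (-90 + r)*(r - 4*r) = -7 + (-90 + r)*(-3*r) = -7 - 3*r*(-90 + r))
q(-18)/6601 = (-7 - 3*(-18)² + 270*(-18))/6601 = (-7 - 3*324 - 4860)*(1/6601) = (-7 - 972 - 4860)*(1/6601) = -5839*1/6601 = -5839/6601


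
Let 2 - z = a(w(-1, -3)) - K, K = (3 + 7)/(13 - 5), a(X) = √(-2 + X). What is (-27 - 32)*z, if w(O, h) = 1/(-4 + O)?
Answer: -767/4 + 59*I*√55/5 ≈ -191.75 + 87.511*I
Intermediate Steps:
K = 5/4 (K = 10/8 = 10*(⅛) = 5/4 ≈ 1.2500)
z = 13/4 - I*√55/5 (z = 2 - (√(-2 + 1/(-4 - 1)) - 1*5/4) = 2 - (√(-2 + 1/(-5)) - 5/4) = 2 - (√(-2 - ⅕) - 5/4) = 2 - (√(-11/5) - 5/4) = 2 - (I*√55/5 - 5/4) = 2 - (-5/4 + I*√55/5) = 2 + (5/4 - I*√55/5) = 13/4 - I*√55/5 ≈ 3.25 - 1.4832*I)
(-27 - 32)*z = (-27 - 32)*(13/4 - I*√55/5) = -59*(13/4 - I*√55/5) = -767/4 + 59*I*√55/5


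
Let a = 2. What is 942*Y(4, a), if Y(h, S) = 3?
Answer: 2826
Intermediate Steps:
942*Y(4, a) = 942*3 = 2826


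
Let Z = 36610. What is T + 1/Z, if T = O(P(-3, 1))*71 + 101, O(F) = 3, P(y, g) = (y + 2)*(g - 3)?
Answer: 11495541/36610 ≈ 314.00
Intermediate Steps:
P(y, g) = (-3 + g)*(2 + y) (P(y, g) = (2 + y)*(-3 + g) = (-3 + g)*(2 + y))
T = 314 (T = 3*71 + 101 = 213 + 101 = 314)
T + 1/Z = 314 + 1/36610 = 11495541/36610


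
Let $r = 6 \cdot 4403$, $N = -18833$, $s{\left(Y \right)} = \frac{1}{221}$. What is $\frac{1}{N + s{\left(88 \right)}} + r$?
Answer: $\frac{109954146235}{4162092} \approx 26418.0$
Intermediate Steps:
$s{\left(Y \right)} = \frac{1}{221}$
$r = 26418$
$\frac{1}{N + s{\left(88 \right)}} + r = \frac{1}{-18833 + \frac{1}{221}} + 26418 = \frac{1}{- \frac{4162092}{221}} + 26418 = - \frac{221}{4162092} + 26418 = \frac{109954146235}{4162092}$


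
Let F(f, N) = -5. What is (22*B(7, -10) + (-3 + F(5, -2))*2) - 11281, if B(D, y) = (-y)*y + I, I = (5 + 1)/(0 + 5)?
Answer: -67353/5 ≈ -13471.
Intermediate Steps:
I = 6/5 ≈ 1.2000
B(D, y) = 6/5 - y**2 (B(D, y) = (-y)*y + 6/5 = -y**2 + 6/5 = 6/5 - y**2)
(22*B(7, -10) + (-3 + F(5, -2))*2) - 11281 = (22*(6/5 - 1*(-10)**2) + (-3 - 5)*2) - 11281 = (22*(6/5 - 1*100) - 8*2) - 11281 = (22*(6/5 - 100) - 16) - 11281 = (22*(-494/5) - 16) - 11281 = (-10868/5 - 16) - 11281 = -10948/5 - 11281 = -67353/5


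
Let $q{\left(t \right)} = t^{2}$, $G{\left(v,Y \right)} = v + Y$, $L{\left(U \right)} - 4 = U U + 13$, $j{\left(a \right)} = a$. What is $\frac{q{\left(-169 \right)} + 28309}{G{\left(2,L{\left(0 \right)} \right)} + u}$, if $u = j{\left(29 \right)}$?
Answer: $\frac{28435}{24} \approx 1184.8$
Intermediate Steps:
$L{\left(U \right)} = 17 + U^{2}$ ($L{\left(U \right)} = 4 + \left(U U + 13\right) = 4 + \left(U^{2} + 13\right) = 4 + \left(13 + U^{2}\right) = 17 + U^{2}$)
$G{\left(v,Y \right)} = Y + v$
$u = 29$
$\frac{q{\left(-169 \right)} + 28309}{G{\left(2,L{\left(0 \right)} \right)} + u} = \frac{\left(-169\right)^{2} + 28309}{\left(\left(17 + 0^{2}\right) + 2\right) + 29} = \frac{28561 + 28309}{\left(\left(17 + 0\right) + 2\right) + 29} = \frac{56870}{\left(17 + 2\right) + 29} = \frac{56870}{19 + 29} = \frac{56870}{48} = 56870 \cdot \frac{1}{48} = \frac{28435}{24}$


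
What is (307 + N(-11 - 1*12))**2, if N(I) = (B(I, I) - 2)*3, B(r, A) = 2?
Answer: 94249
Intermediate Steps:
N(I) = 0 (N(I) = (2 - 2)*3 = 0*3 = 0)
(307 + N(-11 - 1*12))**2 = (307 + 0)**2 = 307**2 = 94249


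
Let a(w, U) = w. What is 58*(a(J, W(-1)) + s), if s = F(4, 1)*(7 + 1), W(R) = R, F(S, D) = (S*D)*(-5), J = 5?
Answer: -8990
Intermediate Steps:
F(S, D) = -5*D*S (F(S, D) = (D*S)*(-5) = -5*D*S)
s = -160 (s = (-5*1*4)*(7 + 1) = -20*8 = -160)
58*(a(J, W(-1)) + s) = 58*(5 - 160) = 58*(-155) = -8990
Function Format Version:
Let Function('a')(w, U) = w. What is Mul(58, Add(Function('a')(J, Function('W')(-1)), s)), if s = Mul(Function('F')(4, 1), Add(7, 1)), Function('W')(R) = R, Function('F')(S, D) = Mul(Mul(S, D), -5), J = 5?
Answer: -8990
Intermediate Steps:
Function('F')(S, D) = Mul(-5, D, S) (Function('F')(S, D) = Mul(Mul(D, S), -5) = Mul(-5, D, S))
s = -160 (s = Mul(Mul(-5, 1, 4), Add(7, 1)) = Mul(-20, 8) = -160)
Mul(58, Add(Function('a')(J, Function('W')(-1)), s)) = Mul(58, Add(5, -160)) = Mul(58, -155) = -8990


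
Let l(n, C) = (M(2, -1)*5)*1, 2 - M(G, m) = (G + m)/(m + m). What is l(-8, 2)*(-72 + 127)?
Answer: 1375/2 ≈ 687.50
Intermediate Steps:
M(G, m) = 2 - (G + m)/(2*m) (M(G, m) = 2 - (G + m)/(m + m) = 2 - (G + m)/(2*m))
l(n, C) = 25/2 (l(n, C) = (((1/2)*(-1*2 + 3*(-1))/(-1))*5)*1 = (((1/2)*(-1)*(-2 - 3))*5)*1 = (((1/2)*(-1)*(-5))*5)*1 = ((5/2)*5)*1 = (25/2)*1 = 25/2)
l(-8, 2)*(-72 + 127) = 25*(-72 + 127)/2 = (25/2)*55 = 1375/2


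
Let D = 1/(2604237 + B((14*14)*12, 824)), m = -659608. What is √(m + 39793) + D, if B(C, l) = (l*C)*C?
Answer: 1/4560893133 + I*√619815 ≈ 2.1926e-10 + 787.28*I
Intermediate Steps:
B(C, l) = l*C² (B(C, l) = (C*l)*C = l*C²)
D = 1/4560893133 (D = 1/(2604237 + 824*((14*14)*12)²) = 1/(2604237 + 824*(196*12)²) = 1/(2604237 + 824*2352²) = 1/(2604237 + 824*5531904) = 1/(2604237 + 4558288896) = 1/4560893133 ≈ 2.1926e-10)
√(m + 39793) + D = √(-659608 + 39793) + 1/4560893133 = √(-619815) + 1/4560893133 = I*√619815 + 1/4560893133 = 1/4560893133 + I*√619815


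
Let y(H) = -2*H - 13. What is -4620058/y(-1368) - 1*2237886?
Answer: -6098383636/2723 ≈ -2.2396e+6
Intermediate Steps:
y(H) = -13 - 2*H
-4620058/y(-1368) - 1*2237886 = -4620058/(-13 - 2*(-1368)) - 1*2237886 = -4620058/(-13 + 2736) - 2237886 = -4620058/2723 - 2237886 = -6098383636/2723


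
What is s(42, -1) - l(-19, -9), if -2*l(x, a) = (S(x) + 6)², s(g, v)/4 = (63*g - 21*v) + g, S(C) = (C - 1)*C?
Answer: 85334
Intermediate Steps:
S(C) = C*(-1 + C) (S(C) = (-1 + C)*C = C*(-1 + C))
s(g, v) = -84*v + 256*g (s(g, v) = 4*((63*g - 21*v) + g) = 4*((-21*v + 63*g) + g) = 4*(-21*v + 64*g) = -84*v + 256*g)
l(x, a) = -(6 + x*(-1 + x))²/2 (l(x, a) = -(x*(-1 + x) + 6)²/2 = -(6 + x*(-1 + x))²/2)
s(42, -1) - l(-19, -9) = (-84*(-1) + 256*42) - (-1)*(6 - 19*(-1 - 19))²/2 = (84 + 10752) - (-1)*(6 - 19*(-20))²/2 = 10836 - (-1)*(6 + 380)²/2 = 10836 - (-1)*386²/2 = 10836 - (-1)*148996/2 = 10836 - 1*(-74498) = 10836 + 74498 = 85334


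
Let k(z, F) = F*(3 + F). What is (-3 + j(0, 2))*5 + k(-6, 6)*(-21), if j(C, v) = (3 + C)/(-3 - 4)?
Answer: -8058/7 ≈ -1151.1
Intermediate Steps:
j(C, v) = -3/7 - C/7 (j(C, v) = (3 + C)/(-7) = (3 + C)*(-⅐) = -3/7 - C/7)
(-3 + j(0, 2))*5 + k(-6, 6)*(-21) = (-3 + (-3/7 - ⅐*0))*5 + (6*(3 + 6))*(-21) = (-3 + (-3/7 + 0))*5 + (6*9)*(-21) = (-3 - 3/7)*5 + 54*(-21) = -24/7*5 - 1134 = -120/7 - 1134 = -8058/7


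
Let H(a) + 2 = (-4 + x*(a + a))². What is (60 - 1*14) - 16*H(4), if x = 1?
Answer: -178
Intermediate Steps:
H(a) = -2 + (-4 + 2*a)² (H(a) = -2 + (-4 + 1*(a + a))² = -2 + (-4 + 1*(2*a))² = -2 + (-4 + 2*a)²)
(60 - 1*14) - 16*H(4) = (60 - 1*14) - 16*(-2 + 4*(-2 + 4)²) = (60 - 14) - 16*(-2 + 4*2²) = 46 - 16*(-2 + 4*4) = 46 - 16*(-2 + 16) = 46 - 16*14 = 46 - 224 = -178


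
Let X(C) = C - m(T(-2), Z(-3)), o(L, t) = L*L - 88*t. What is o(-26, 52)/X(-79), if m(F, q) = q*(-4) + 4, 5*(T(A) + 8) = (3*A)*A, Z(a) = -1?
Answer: 1300/29 ≈ 44.828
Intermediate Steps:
T(A) = -8 + 3*A²/5 (T(A) = -8 + ((3*A)*A)/5 = -8 + (3*A²)/5 = -8 + 3*A²/5)
m(F, q) = 4 - 4*q (m(F, q) = -4*q + 4 = 4 - 4*q)
o(L, t) = L² - 88*t
X(C) = -8 + C (X(C) = C - (4 - 4*(-1)) = C - (4 + 4) = C - 1*8 = C - 8 = -8 + C)
o(-26, 52)/X(-79) = ((-26)² - 88*52)/(-8 - 79) = (676 - 4576)/(-87) = -3900*(-1/87) = 1300/29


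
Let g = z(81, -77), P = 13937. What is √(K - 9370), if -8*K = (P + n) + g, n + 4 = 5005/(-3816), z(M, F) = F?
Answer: I*√17962593103/1272 ≈ 105.37*I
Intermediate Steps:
n = -20269/3816 (n = -4 + 5005/(-3816) = -4 + 5005*(-1/3816) = -4 - 5005/3816 = -20269/3816 ≈ -5.3116)
g = -77
K = -52869491/30528 (K = -((13937 - 20269/3816) - 77)/8 = -(53163323/3816 - 77)/8 = -⅛*52869491/3816 = -52869491/30528 ≈ -1731.8)
√(K - 9370) = √(-52869491/30528 - 9370) = √(-338916851/30528) = I*√17962593103/1272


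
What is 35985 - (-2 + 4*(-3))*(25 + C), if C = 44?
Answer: 36951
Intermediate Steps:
35985 - (-2 + 4*(-3))*(25 + C) = 35985 - (-2 + 4*(-3))*(25 + 44) = 35985 - (-2 - 12)*69 = 35985 - (-14)*69 = 35985 - 1*(-966) = 35985 + 966 = 36951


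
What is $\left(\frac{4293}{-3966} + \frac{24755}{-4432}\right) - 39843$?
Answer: $- \frac{116741674487}{2929552} \approx -39850.0$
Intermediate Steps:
$\left(\frac{4293}{-3966} + \frac{24755}{-4432}\right) - 39843 = \left(4293 \left(- \frac{1}{3966}\right) + 24755 \left(- \frac{1}{4432}\right)\right) - 39843 = \left(- \frac{1431}{1322} - \frac{24755}{4432}\right) - 39843 = - \frac{19534151}{2929552} - 39843 = - \frac{116741674487}{2929552}$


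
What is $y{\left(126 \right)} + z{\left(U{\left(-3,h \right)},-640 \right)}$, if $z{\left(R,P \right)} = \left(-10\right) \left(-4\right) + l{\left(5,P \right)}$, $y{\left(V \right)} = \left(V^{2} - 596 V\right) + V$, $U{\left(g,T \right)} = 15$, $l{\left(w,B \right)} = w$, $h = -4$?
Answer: $-59049$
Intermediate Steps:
$y{\left(V \right)} = V^{2} - 595 V$
$z{\left(R,P \right)} = 45$ ($z{\left(R,P \right)} = \left(-10\right) \left(-4\right) + 5 = 40 + 5 = 45$)
$y{\left(126 \right)} + z{\left(U{\left(-3,h \right)},-640 \right)} = 126 \left(-595 + 126\right) + 45 = 126 \left(-469\right) + 45 = -59094 + 45 = -59049$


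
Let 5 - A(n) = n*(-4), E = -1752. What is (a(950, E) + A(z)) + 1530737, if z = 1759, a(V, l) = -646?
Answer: 1537132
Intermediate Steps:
A(n) = 5 + 4*n (A(n) = 5 - n*(-4) = 5 - (-4)*n = 5 + 4*n)
(a(950, E) + A(z)) + 1530737 = (-646 + (5 + 4*1759)) + 1530737 = (-646 + (5 + 7036)) + 1530737 = (-646 + 7041) + 1530737 = 6395 + 1530737 = 1537132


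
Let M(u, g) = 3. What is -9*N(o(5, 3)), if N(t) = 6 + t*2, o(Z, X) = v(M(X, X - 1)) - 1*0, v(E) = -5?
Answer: 36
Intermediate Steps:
o(Z, X) = -5 (o(Z, X) = -5 - 1*0 = -5 + 0 = -5)
N(t) = 6 + 2*t
-9*N(o(5, 3)) = -9*(6 + 2*(-5)) = -9*(6 - 10) = -9*(-4) = 36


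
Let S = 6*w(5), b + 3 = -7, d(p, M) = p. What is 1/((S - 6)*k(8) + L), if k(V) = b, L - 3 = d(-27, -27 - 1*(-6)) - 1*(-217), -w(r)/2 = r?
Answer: 1/853 ≈ 0.0011723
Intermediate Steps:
w(r) = -2*r
L = 193 (L = 3 + (-27 - 1*(-217)) = 3 + (-27 + 217) = 3 + 190 = 193)
b = -10 (b = -3 - 7 = -10)
k(V) = -10
S = -60 (S = 6*(-2*5) = 6*(-10) = -60)
1/((S - 6)*k(8) + L) = 1/((-60 - 6)*(-10) + 193) = 1/(-66*(-10) + 193) = 1/(660 + 193) = 1/853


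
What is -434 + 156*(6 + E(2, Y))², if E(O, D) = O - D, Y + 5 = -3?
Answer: 39502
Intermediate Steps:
Y = -8 (Y = -5 - 3 = -8)
-434 + 156*(6 + E(2, Y))² = -434 + 156*(6 + (2 - 1*(-8)))² = -434 + 156*(6 + (2 + 8))² = -434 + 156*(6 + 10)² = -434 + 156*16² = -434 + 156*256 = -434 + 39936 = 39502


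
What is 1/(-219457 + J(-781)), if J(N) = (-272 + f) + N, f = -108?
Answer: -1/220618 ≈ -4.5327e-6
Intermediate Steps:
J(N) = -380 + N (J(N) = (-272 - 108) + N = -380 + N)
1/(-219457 + J(-781)) = 1/(-219457 + (-380 - 781)) = 1/(-219457 - 1161) = 1/(-220618) = -1/220618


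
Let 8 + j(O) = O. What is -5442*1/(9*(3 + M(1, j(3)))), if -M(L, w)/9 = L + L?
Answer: 1814/45 ≈ 40.311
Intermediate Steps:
j(O) = -8 + O
M(L, w) = -18*L (M(L, w) = -9*(L + L) = -18*L)
-5442*1/(9*(3 + M(1, j(3)))) = -5442*1/(9*(3 - 18*1)) = -5442*1/(9*(3 - 18)) = -5442/((-15*9)) = -5442/(-135) = -5442*(-1/135) = 1814/45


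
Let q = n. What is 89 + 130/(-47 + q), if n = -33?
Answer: 699/8 ≈ 87.375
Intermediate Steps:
q = -33
89 + 130/(-47 + q) = 89 + 130/(-47 - 33) = 89 + 130/(-80) = 89 - 1/80*130 = 89 - 13/8 = 699/8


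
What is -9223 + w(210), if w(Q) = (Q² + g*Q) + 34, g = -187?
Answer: -4359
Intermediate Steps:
w(Q) = 34 + Q² - 187*Q (w(Q) = (Q² - 187*Q) + 34 = 34 + Q² - 187*Q)
-9223 + w(210) = -9223 + (34 + 210² - 187*210) = -9223 + (34 + 44100 - 39270) = -9223 + 4864 = -4359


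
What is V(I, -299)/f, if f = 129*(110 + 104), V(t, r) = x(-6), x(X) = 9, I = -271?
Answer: 3/9202 ≈ 0.00032602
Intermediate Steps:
V(t, r) = 9
f = 27606 (f = 129*214 = 27606)
V(I, -299)/f = 9/27606 = 9*(1/27606) = 3/9202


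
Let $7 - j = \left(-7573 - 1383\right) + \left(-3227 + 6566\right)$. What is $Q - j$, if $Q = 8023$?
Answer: $2399$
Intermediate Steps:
$j = 5624$ ($j = 7 - \left(\left(-7573 - 1383\right) + \left(-3227 + 6566\right)\right) = 7 - \left(-8956 + 3339\right) = 7 - -5617 = 7 + 5617 = 5624$)
$Q - j = 8023 - 5624 = 2399$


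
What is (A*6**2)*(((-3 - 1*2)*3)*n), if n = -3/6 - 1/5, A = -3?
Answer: -1134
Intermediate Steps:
n = -7/10 (n = -3*1/6 - 1*1/5 = -1/2 - 1/5 = -7/10 ≈ -0.70000)
(A*6**2)*(((-3 - 1*2)*3)*n) = (-3*6**2)*(((-3 - 1*2)*3)*(-7/10)) = (-3*36)*(((-3 - 2)*3)*(-7/10)) = -108*(-5*3)*(-7)/10 = -(-1620)*(-7)/10 = -108*21/2 = -1134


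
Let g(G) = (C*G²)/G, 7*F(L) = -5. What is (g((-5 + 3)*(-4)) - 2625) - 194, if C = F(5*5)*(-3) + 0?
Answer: -19613/7 ≈ -2801.9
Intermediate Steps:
F(L) = -5/7 (F(L) = (⅐)*(-5) = -5/7)
C = 15/7 (C = -5/7*(-3) + 0 = 15/7 + 0 = 15/7 ≈ 2.1429)
g(G) = 15*G/7 (g(G) = (15*G²/7)/G = 15*G/7)
(g((-5 + 3)*(-4)) - 2625) - 194 = (15*((-5 + 3)*(-4))/7 - 2625) - 194 = (15*(-2*(-4))/7 - 2625) - 194 = ((15/7)*8 - 2625) - 194 = (120/7 - 2625) - 194 = -18255/7 - 194 = -19613/7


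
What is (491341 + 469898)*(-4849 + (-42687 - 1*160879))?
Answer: -200336626185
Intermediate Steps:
(491341 + 469898)*(-4849 + (-42687 - 1*160879)) = 961239*(-4849 + (-42687 - 160879)) = 961239*(-4849 - 203566) = 961239*(-208415) = -200336626185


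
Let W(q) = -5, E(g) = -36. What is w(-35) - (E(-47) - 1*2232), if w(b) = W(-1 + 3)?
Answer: 2263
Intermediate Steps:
w(b) = -5
w(-35) - (E(-47) - 1*2232) = -5 - (-36 - 1*2232) = -5 - (-36 - 2232) = -5 - 1*(-2268) = -5 + 2268 = 2263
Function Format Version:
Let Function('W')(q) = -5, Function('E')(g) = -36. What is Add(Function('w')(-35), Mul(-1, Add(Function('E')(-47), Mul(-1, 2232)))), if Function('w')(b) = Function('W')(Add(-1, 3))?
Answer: 2263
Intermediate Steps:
Function('w')(b) = -5
Add(Function('w')(-35), Mul(-1, Add(Function('E')(-47), Mul(-1, 2232)))) = Add(-5, Mul(-1, Add(-36, Mul(-1, 2232)))) = Add(-5, Mul(-1, Add(-36, -2232))) = Add(-5, Mul(-1, -2268)) = Add(-5, 2268) = 2263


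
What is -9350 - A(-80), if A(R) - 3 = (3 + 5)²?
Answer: -9417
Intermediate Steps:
A(R) = 67 (A(R) = 3 + (3 + 5)² = 3 + 8² = 3 + 64 = 67)
-9350 - A(-80) = -9350 - 1*67 = -9350 - 67 = -9417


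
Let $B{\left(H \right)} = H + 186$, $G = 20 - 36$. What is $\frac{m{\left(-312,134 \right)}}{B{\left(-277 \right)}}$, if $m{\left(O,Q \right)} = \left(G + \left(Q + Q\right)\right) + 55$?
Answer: $- \frac{307}{91} \approx -3.3736$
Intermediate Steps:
$G = -16$
$m{\left(O,Q \right)} = 39 + 2 Q$ ($m{\left(O,Q \right)} = \left(-16 + \left(Q + Q\right)\right) + 55 = \left(-16 + 2 Q\right) + 55 = 39 + 2 Q$)
$B{\left(H \right)} = 186 + H$
$\frac{m{\left(-312,134 \right)}}{B{\left(-277 \right)}} = \frac{39 + 2 \cdot 134}{186 - 277} = \frac{39 + 268}{-91} = 307 \left(- \frac{1}{91}\right) = - \frac{307}{91}$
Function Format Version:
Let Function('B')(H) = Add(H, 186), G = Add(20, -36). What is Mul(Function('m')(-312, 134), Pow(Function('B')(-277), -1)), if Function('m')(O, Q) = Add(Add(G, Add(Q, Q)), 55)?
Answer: Rational(-307, 91) ≈ -3.3736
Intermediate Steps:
G = -16
Function('m')(O, Q) = Add(39, Mul(2, Q)) (Function('m')(O, Q) = Add(Add(-16, Add(Q, Q)), 55) = Add(Add(-16, Mul(2, Q)), 55) = Add(39, Mul(2, Q)))
Function('B')(H) = Add(186, H)
Mul(Function('m')(-312, 134), Pow(Function('B')(-277), -1)) = Mul(Add(39, Mul(2, 134)), Pow(Add(186, -277), -1)) = Mul(Add(39, 268), Pow(-91, -1)) = Mul(307, Rational(-1, 91)) = Rational(-307, 91)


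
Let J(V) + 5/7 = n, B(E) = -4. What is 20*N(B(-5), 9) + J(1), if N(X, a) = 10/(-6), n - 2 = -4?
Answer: -757/21 ≈ -36.048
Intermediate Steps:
n = -2 (n = 2 - 4 = -2)
J(V) = -19/7 (J(V) = -5/7 - 2 = -19/7)
N(X, a) = -5/3 (N(X, a) = 10*(-⅙) = -5/3)
20*N(B(-5), 9) + J(1) = 20*(-5/3) - 19/7 = -100/3 - 19/7 = -757/21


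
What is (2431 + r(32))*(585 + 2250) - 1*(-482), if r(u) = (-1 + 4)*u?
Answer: 7164527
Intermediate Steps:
r(u) = 3*u
(2431 + r(32))*(585 + 2250) - 1*(-482) = (2431 + 3*32)*(585 + 2250) - 1*(-482) = (2431 + 96)*2835 + 482 = 2527*2835 + 482 = 7164045 + 482 = 7164527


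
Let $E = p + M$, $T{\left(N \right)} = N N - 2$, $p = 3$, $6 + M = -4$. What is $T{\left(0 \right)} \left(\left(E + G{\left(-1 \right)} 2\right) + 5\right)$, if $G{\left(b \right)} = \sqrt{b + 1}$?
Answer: $4$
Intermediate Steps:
$M = -10$ ($M = -6 - 4 = -10$)
$T{\left(N \right)} = -2 + N^{2}$ ($T{\left(N \right)} = N^{2} - 2 = -2 + N^{2}$)
$E = -7$ ($E = 3 - 10 = -7$)
$G{\left(b \right)} = \sqrt{1 + b}$
$T{\left(0 \right)} \left(\left(E + G{\left(-1 \right)} 2\right) + 5\right) = \left(-2 + 0^{2}\right) \left(\left(-7 + \sqrt{1 - 1} \cdot 2\right) + 5\right) = \left(-2 + 0\right) \left(\left(-7 + \sqrt{0} \cdot 2\right) + 5\right) = - 2 \left(\left(-7 + 0 \cdot 2\right) + 5\right) = - 2 \left(\left(-7 + 0\right) + 5\right) = - 2 \left(-7 + 5\right) = \left(-2\right) \left(-2\right) = 4$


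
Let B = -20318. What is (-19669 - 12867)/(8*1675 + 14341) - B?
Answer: 80515586/3963 ≈ 20317.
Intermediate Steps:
(-19669 - 12867)/(8*1675 + 14341) - B = (-19669 - 12867)/(8*1675 + 14341) - 1*(-20318) = -32536/(13400 + 14341) + 20318 = -32536/27741 + 20318 = -32536*1/27741 + 20318 = -4648/3963 + 20318 = 80515586/3963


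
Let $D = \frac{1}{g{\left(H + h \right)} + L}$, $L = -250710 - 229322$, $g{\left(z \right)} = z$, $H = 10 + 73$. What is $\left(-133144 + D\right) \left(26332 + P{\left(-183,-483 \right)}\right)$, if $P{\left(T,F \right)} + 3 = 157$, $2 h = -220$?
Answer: $- \frac{1692905013013542}{480059} \approx -3.5265 \cdot 10^{9}$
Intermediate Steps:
$h = -110$ ($h = \frac{1}{2} \left(-220\right) = -110$)
$P{\left(T,F \right)} = 154$ ($P{\left(T,F \right)} = -3 + 157 = 154$)
$H = 83$
$L = -480032$
$D = - \frac{1}{480059}$ ($D = \frac{1}{\left(83 - 110\right) - 480032} = \frac{1}{-27 - 480032} = \frac{1}{-480059} = - \frac{1}{480059} \approx -2.0831 \cdot 10^{-6}$)
$\left(-133144 + D\right) \left(26332 + P{\left(-183,-483 \right)}\right) = \left(-133144 - \frac{1}{480059}\right) \left(26332 + 154\right) = \left(- \frac{63916975497}{480059}\right) 26486 = - \frac{1692905013013542}{480059}$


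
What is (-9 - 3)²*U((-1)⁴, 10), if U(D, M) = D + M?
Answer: 1584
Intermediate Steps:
(-9 - 3)²*U((-1)⁴, 10) = (-9 - 3)²*((-1)⁴ + 10) = (-12)²*(1 + 10) = 144*11 = 1584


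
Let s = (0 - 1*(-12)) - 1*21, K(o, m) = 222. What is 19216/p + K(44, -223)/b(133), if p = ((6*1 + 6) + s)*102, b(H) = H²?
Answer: 169989878/2706417 ≈ 62.810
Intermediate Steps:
s = -9 (s = (0 + 12) - 21 = 12 - 21 = -9)
p = 306 (p = ((6*1 + 6) - 9)*102 = ((6 + 6) - 9)*102 = (12 - 9)*102 = 3*102 = 306)
19216/p + K(44, -223)/b(133) = 19216/306 + 222/(133²) = 19216*(1/306) + 222/17689 = 9608/153 + 222*(1/17689) = 9608/153 + 222/17689 = 169989878/2706417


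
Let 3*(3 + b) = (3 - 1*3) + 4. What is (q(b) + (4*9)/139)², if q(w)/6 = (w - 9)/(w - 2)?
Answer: 733543056/2337841 ≈ 313.77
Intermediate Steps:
b = -5/3 (b = -3 + ((3 - 1*3) + 4)/3 = -3 + ((3 - 3) + 4)/3 = -3 + (0 + 4)/3 = -3 + (⅓)*4 = -3 + 4/3 = -5/3 ≈ -1.6667)
q(w) = 6*(-9 + w)/(-2 + w) (q(w) = 6*((w - 9)/(w - 2)) = 6*((-9 + w)/(-2 + w)) = 6*(-9 + w)/(-2 + w))
(q(b) + (4*9)/139)² = (6*(-9 - 5/3)/(-2 - 5/3) + (4*9)/139)² = (6*(-32/3)/(-11/3) + 36*(1/139))² = (6*(-3/11)*(-32/3) + 36/139)² = (192/11 + 36/139)² = (27084/1529)² = 733543056/2337841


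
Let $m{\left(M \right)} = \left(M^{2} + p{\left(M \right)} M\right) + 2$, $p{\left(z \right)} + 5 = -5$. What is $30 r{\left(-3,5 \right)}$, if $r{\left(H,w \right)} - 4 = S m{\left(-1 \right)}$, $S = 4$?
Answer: $1680$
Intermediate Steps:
$p{\left(z \right)} = -10$ ($p{\left(z \right)} = -5 - 5 = -10$)
$m{\left(M \right)} = 2 + M^{2} - 10 M$ ($m{\left(M \right)} = \left(M^{2} - 10 M\right) + 2 = 2 + M^{2} - 10 M$)
$r{\left(H,w \right)} = 56$ ($r{\left(H,w \right)} = 4 + 4 \left(2 + \left(-1\right)^{2} - -10\right) = 4 + 4 \left(2 + 1 + 10\right) = 4 + 4 \cdot 13 = 4 + 52 = 56$)
$30 r{\left(-3,5 \right)} = 30 \cdot 56 = 1680$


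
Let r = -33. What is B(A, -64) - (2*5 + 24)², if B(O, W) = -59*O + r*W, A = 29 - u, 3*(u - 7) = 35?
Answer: 1039/3 ≈ 346.33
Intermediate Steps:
u = 56/3 (u = 7 + (⅓)*35 = 7 + 35/3 = 56/3 ≈ 18.667)
A = 31/3 (A = 29 - 1*56/3 = 29 - 56/3 = 31/3 ≈ 10.333)
B(O, W) = -59*O - 33*W
B(A, -64) - (2*5 + 24)² = (-59*31/3 - 33*(-64)) - (2*5 + 24)² = (-1829/3 + 2112) - (10 + 24)² = 4507/3 - 1*34² = 4507/3 - 1*1156 = 4507/3 - 1156 = 1039/3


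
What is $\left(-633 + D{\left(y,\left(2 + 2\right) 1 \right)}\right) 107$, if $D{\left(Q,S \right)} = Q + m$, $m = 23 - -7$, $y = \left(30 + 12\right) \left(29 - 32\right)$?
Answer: $-78003$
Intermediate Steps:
$y = -126$ ($y = 42 \left(-3\right) = -126$)
$m = 30$ ($m = 23 + 7 = 30$)
$D{\left(Q,S \right)} = 30 + Q$ ($D{\left(Q,S \right)} = Q + 30 = 30 + Q$)
$\left(-633 + D{\left(y,\left(2 + 2\right) 1 \right)}\right) 107 = \left(-633 + \left(30 - 126\right)\right) 107 = \left(-633 - 96\right) 107 = \left(-729\right) 107 = -78003$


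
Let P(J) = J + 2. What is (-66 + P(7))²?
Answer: 3249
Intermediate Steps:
P(J) = 2 + J
(-66 + P(7))² = (-66 + (2 + 7))² = (-66 + 9)² = (-57)² = 3249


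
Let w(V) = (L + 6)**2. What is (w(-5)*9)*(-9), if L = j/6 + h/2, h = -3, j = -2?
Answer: -5625/4 ≈ -1406.3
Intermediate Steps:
L = -11/6 (L = -2/6 - 3/2 = -2*1/6 - 3*1/2 = -1/3 - 3/2 = -11/6 ≈ -1.8333)
w(V) = 625/36 (w(V) = (-11/6 + 6)**2 = (25/6)**2 = 625/36)
(w(-5)*9)*(-9) = ((625/36)*9)*(-9) = (625/4)*(-9) = -5625/4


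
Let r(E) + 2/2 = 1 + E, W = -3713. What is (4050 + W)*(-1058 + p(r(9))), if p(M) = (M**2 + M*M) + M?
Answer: -298919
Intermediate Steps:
r(E) = E (r(E) = -1 + (1 + E) = E)
p(M) = M + 2*M**2 (p(M) = (M**2 + M**2) + M = 2*M**2 + M = M + 2*M**2)
(4050 + W)*(-1058 + p(r(9))) = (4050 - 3713)*(-1058 + 9*(1 + 2*9)) = 337*(-1058 + 9*(1 + 18)) = 337*(-1058 + 9*19) = 337*(-1058 + 171) = 337*(-887) = -298919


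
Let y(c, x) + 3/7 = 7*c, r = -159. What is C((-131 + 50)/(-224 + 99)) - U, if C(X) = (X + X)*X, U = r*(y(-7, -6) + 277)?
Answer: 3957701229/109375 ≈ 36185.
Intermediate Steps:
y(c, x) = -3/7 + 7*c
U = -253287/7 (U = -159*((-3/7 + 7*(-7)) + 277) = -159*((-3/7 - 49) + 277) = -159*(-346/7 + 277) = -159*1593/7 = -253287/7 ≈ -36184.)
C(X) = 2*X² (C(X) = (2*X)*X = 2*X²)
C((-131 + 50)/(-224 + 99)) - U = 2*((-131 + 50)/(-224 + 99))² - 1*(-253287/7) = 2*(-81/(-125))² + 253287/7 = 2*(-81*(-1/125))² + 253287/7 = 2*(81/125)² + 253287/7 = 2*(6561/15625) + 253287/7 = 13122/15625 + 253287/7 = 3957701229/109375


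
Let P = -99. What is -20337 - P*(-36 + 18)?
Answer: -22119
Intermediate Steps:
-20337 - P*(-36 + 18) = -20337 - (-99)*(-36 + 18) = -20337 - (-99)*(-18) = -20337 - 1*1782 = -20337 - 1782 = -22119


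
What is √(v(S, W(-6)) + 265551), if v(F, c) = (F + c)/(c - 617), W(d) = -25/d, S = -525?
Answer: 2*√897587094226/3677 ≈ 515.32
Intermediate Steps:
v(F, c) = (F + c)/(-617 + c)
√(v(S, W(-6)) + 265551) = √((-525 - 25/(-6))/(-617 - 25/(-6)) + 265551) = √((-525 - 25*(-⅙))/(-617 - 25*(-⅙)) + 265551) = √((-525 + 25/6)/(-617 + 25/6) + 265551) = √(-3125/6/(-3677/6) + 265551) = √(-6/3677*(-3125/6) + 265551) = √(3125/3677 + 265551) = √(976434152/3677) = 2*√897587094226/3677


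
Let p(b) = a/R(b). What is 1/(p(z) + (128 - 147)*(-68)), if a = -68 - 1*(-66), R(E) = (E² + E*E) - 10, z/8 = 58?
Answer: 215291/278155971 ≈ 0.00077399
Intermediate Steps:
z = 464 (z = 8*58 = 464)
R(E) = -10 + 2*E² (R(E) = (E² + E²) - 10 = 2*E² - 10 = -10 + 2*E²)
a = -2 (a = -68 + 66 = -2)
p(b) = -2/(-10 + 2*b²)
1/(p(z) + (128 - 147)*(-68)) = 1/(-1/(-5 + 464²) + (128 - 147)*(-68)) = 1/(-1/(-5 + 215296) - 19*(-68)) = 1/(-1/215291 + 1292) = 1/(278155971/215291) = 215291/278155971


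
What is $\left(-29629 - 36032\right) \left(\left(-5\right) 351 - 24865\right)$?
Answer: $1747895820$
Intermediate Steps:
$\left(-29629 - 36032\right) \left(\left(-5\right) 351 - 24865\right) = - 65661 \left(-1755 - 24865\right) = \left(-65661\right) \left(-26620\right) = 1747895820$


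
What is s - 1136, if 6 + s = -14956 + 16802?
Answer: 704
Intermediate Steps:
s = 1840 (s = -6 + (-14956 + 16802) = -6 + 1846 = 1840)
s - 1136 = 1840 - 1136 = 704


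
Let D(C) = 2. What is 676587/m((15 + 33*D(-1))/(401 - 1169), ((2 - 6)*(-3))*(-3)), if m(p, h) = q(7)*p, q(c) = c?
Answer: -57735424/63 ≈ -9.1644e+5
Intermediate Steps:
m(p, h) = 7*p
676587/m((15 + 33*D(-1))/(401 - 1169), ((2 - 6)*(-3))*(-3)) = 676587/((7*((15 + 33*2)/(401 - 1169)))) = 676587/((7*((15 + 66)/(-768)))) = 676587/((7*(81*(-1/768)))) = 676587/((7*(-27/256))) = 676587/(-189/256) = 676587*(-256/189) = -57735424/63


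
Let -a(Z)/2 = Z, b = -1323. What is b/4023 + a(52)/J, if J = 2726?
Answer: -74535/203087 ≈ -0.36701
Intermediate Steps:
a(Z) = -2*Z
b/4023 + a(52)/J = -1323/4023 - 2*52/2726 = -1323*1/4023 - 104*1/2726 = -49/149 - 52/1363 = -74535/203087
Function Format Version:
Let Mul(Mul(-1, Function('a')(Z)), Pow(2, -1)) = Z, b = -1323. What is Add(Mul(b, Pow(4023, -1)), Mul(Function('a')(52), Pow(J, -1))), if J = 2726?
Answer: Rational(-74535, 203087) ≈ -0.36701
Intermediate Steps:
Function('a')(Z) = Mul(-2, Z)
Add(Mul(b, Pow(4023, -1)), Mul(Function('a')(52), Pow(J, -1))) = Add(Mul(-1323, Pow(4023, -1)), Mul(Mul(-2, 52), Pow(2726, -1))) = Add(Mul(-1323, Rational(1, 4023)), Mul(-104, Rational(1, 2726))) = Add(Rational(-49, 149), Rational(-52, 1363)) = Rational(-74535, 203087)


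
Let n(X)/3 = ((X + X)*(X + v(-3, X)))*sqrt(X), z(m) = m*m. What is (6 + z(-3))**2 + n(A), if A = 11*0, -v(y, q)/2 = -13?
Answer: 225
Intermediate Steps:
v(y, q) = 26 (v(y, q) = -2*(-13) = 26)
A = 0
z(m) = m**2
n(X) = 6*X**(3/2)*(26 + X) (n(X) = 3*(((X + X)*(X + 26))*sqrt(X)) = 3*(((2*X)*(26 + X))*sqrt(X)) = 3*((2*X*(26 + X))*sqrt(X)) = 3*(2*X**(3/2)*(26 + X)) = 6*X**(3/2)*(26 + X))
(6 + z(-3))**2 + n(A) = (6 + (-3)**2)**2 + 6*0**(3/2)*(26 + 0) = (6 + 9)**2 + 6*0*26 = 15**2 + 0 = 225 + 0 = 225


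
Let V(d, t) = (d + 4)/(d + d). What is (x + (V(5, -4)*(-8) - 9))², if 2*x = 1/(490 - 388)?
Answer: 272877361/1040400 ≈ 262.28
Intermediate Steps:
V(d, t) = (4 + d)/(2*d) (V(d, t) = (4 + d)/((2*d)) = (4 + d)*(1/(2*d)) = (4 + d)/(2*d))
x = 1/204 (x = 1/(2*(490 - 388)) = (½)/102 = (½)*(1/102) = 1/204 ≈ 0.0049020)
(x + (V(5, -4)*(-8) - 9))² = (1/204 + (((½)*(4 + 5)/5)*(-8) - 9))² = (1/204 + (((½)*(⅕)*9)*(-8) - 9))² = (1/204 + ((9/10)*(-8) - 9))² = (1/204 + (-36/5 - 9))² = (1/204 - 81/5)² = (-16519/1020)² = 272877361/1040400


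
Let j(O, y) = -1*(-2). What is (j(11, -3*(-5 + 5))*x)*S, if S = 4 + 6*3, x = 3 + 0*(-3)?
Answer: 132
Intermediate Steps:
x = 3 (x = 3 + 0 = 3)
j(O, y) = 2
S = 22 (S = 4 + 18 = 22)
(j(11, -3*(-5 + 5))*x)*S = (2*3)*22 = 6*22 = 132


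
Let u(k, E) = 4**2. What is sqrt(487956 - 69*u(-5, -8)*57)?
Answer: 2*sqrt(106257) ≈ 651.94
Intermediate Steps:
u(k, E) = 16
sqrt(487956 - 69*u(-5, -8)*57) = sqrt(487956 - 69*16*57) = sqrt(487956 - 1104*57) = sqrt(487956 - 62928) = sqrt(425028) = 2*sqrt(106257)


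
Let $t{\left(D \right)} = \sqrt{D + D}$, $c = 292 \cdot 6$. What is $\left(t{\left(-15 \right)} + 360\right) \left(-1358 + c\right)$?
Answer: $141840 + 394 i \sqrt{30} \approx 1.4184 \cdot 10^{5} + 2158.0 i$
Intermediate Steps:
$c = 1752$
$t{\left(D \right)} = \sqrt{2} \sqrt{D}$ ($t{\left(D \right)} = \sqrt{2 D} = \sqrt{2} \sqrt{D}$)
$\left(t{\left(-15 \right)} + 360\right) \left(-1358 + c\right) = \left(\sqrt{2} \sqrt{-15} + 360\right) \left(-1358 + 1752\right) = \left(\sqrt{2} i \sqrt{15} + 360\right) 394 = \left(i \sqrt{30} + 360\right) 394 = \left(360 + i \sqrt{30}\right) 394 = 141840 + 394 i \sqrt{30}$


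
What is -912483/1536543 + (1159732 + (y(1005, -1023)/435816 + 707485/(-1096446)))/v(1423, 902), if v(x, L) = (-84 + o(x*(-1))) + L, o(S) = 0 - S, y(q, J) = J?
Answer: 583359611570981546213/1128546527700534696 ≈ 516.91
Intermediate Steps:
o(S) = -S
v(x, L) = -84 + L + x (v(x, L) = (-84 - x*(-1)) + L = (-84 - (-1)*x) + L = (-84 + x) + L = -84 + L + x)
-912483/1536543 + (1159732 + (y(1005, -1023)/435816 + 707485/(-1096446)))/v(1423, 902) = -912483/1536543 + (1159732 + (-1023/435816 + 707485/(-1096446)))/(-84 + 902 + 1423) = -912483*1/1536543 + (1159732 + (-1023*1/435816 + 707485*(-1/1096446)))/2241 = -101387/170727 + (1159732 + (-341/145272 - 707485/1096446))*(1/2241) = -101387/170727 + (1159732 - 5730647167/8849050184)*(1/2241) = -101387/170727 + (10262520937343521/8849050184)*(1/2241) = -101387/170727 + 10262520937343521/19830721462344 = 583359611570981546213/1128546527700534696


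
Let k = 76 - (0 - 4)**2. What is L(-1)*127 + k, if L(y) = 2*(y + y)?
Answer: -448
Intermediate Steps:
L(y) = 4*y (L(y) = 2*(2*y) = 4*y)
k = 60 (k = 76 - 1*(-4)**2 = 76 - 1*16 = 76 - 16 = 60)
L(-1)*127 + k = (4*(-1))*127 + 60 = -4*127 + 60 = -508 + 60 = -448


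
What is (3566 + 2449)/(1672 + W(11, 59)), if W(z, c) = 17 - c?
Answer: 1203/326 ≈ 3.6902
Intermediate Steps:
(3566 + 2449)/(1672 + W(11, 59)) = (3566 + 2449)/(1672 + (17 - 1*59)) = 6015/(1672 + (17 - 59)) = 6015/(1672 - 42) = 6015/1630 = 6015*(1/1630) = 1203/326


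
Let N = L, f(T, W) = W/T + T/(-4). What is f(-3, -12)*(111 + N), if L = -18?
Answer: 1767/4 ≈ 441.75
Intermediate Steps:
f(T, W) = -T/4 + W/T (f(T, W) = W/T + T*(-¼) = W/T - T/4 = -T/4 + W/T)
N = -18
f(-3, -12)*(111 + N) = (-¼*(-3) - 12/(-3))*(111 - 18) = (¾ - 12*(-⅓))*93 = (¾ + 4)*93 = (19/4)*93 = 1767/4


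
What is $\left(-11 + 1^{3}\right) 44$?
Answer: $-440$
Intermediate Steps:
$\left(-11 + 1^{3}\right) 44 = \left(-11 + 1\right) 44 = \left(-10\right) 44 = -440$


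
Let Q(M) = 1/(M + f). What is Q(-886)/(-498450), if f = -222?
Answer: 1/552282600 ≈ 1.8107e-9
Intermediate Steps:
Q(M) = 1/(-222 + M) (Q(M) = 1/(M - 222) = 1/(-222 + M))
Q(-886)/(-498450) = 1/(-222 - 886*(-498450)) = -1/498450/(-1108) = -1/1108*(-1/498450) = 1/552282600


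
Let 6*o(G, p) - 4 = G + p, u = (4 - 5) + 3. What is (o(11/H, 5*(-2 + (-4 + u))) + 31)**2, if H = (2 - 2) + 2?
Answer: 13689/16 ≈ 855.56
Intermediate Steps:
H = 2 (H = 0 + 2 = 2)
u = 2 (u = -1 + 3 = 2)
o(G, p) = 2/3 + G/6 + p/6 (o(G, p) = 2/3 + (G + p)/6 = 2/3 + (G/6 + p/6) = 2/3 + G/6 + p/6)
(o(11/H, 5*(-2 + (-4 + u))) + 31)**2 = ((2/3 + (11/2)/6 + (5*(-2 + (-4 + 2)))/6) + 31)**2 = ((2/3 + (11*(1/2))/6 + (5*(-2 - 2))/6) + 31)**2 = ((2/3 + (1/6)*(11/2) + (5*(-4))/6) + 31)**2 = ((2/3 + 11/12 + (1/6)*(-20)) + 31)**2 = ((2/3 + 11/12 - 10/3) + 31)**2 = (-7/4 + 31)**2 = (117/4)**2 = 13689/16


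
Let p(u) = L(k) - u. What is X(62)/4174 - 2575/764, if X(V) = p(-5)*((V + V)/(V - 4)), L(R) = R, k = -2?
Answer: -155775673/46239572 ≈ -3.3689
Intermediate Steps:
p(u) = -2 - u
X(V) = 6*V/(-4 + V) (X(V) = (-2 - 1*(-5))*((V + V)/(V - 4)) = (-2 + 5)*((2*V)/(-4 + V)) = 3*(2*V/(-4 + V)) = 6*V/(-4 + V))
X(62)/4174 - 2575/764 = (6*62/(-4 + 62))/4174 - 2575/764 = (6*62/58)*(1/4174) - 2575*1/764 = (6*62*(1/58))*(1/4174) - 2575/764 = (186/29)*(1/4174) - 2575/764 = 93/60523 - 2575/764 = -155775673/46239572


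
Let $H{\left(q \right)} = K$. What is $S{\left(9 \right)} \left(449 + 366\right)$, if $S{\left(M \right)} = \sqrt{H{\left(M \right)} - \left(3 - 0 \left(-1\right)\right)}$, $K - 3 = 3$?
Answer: $815 \sqrt{3} \approx 1411.6$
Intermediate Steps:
$K = 6$ ($K = 3 + 3 = 6$)
$H{\left(q \right)} = 6$
$S{\left(M \right)} = \sqrt{3}$ ($S{\left(M \right)} = \sqrt{6 - \left(3 - 0 \left(-1\right)\right)} = \sqrt{6 + \left(1 \cdot 0 - 3\right)} = \sqrt{6 + \left(0 - 3\right)} = \sqrt{6 - 3} = \sqrt{3}$)
$S{\left(9 \right)} \left(449 + 366\right) = \sqrt{3} \left(449 + 366\right) = \sqrt{3} \cdot 815 = 815 \sqrt{3}$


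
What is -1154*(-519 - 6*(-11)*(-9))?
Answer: 1284402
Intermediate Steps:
-1154*(-519 - 6*(-11)*(-9)) = -1154*(-519 + 66*(-9)) = -1154*(-519 - 594) = -1154*(-1113) = 1284402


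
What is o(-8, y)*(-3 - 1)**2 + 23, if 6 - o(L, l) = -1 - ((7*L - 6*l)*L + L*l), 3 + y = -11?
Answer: -1657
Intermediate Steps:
y = -14 (y = -3 - 11 = -14)
o(L, l) = 7 + L*l + L*(-6*l + 7*L) (o(L, l) = 6 - (-1 - ((7*L - 6*l)*L + L*l)) = 6 - (-1 - ((-6*l + 7*L)*L + L*l)) = 6 - (-1 - (L*(-6*l + 7*L) + L*l)) = 6 - (-1 - (L*l + L*(-6*l + 7*L))) = 6 - (-1 + (-L*l - L*(-6*l + 7*L))) = 6 - (-1 - L*l - L*(-6*l + 7*L)) = 6 + (1 + L*l + L*(-6*l + 7*L)) = 7 + L*l + L*(-6*l + 7*L))
o(-8, y)*(-3 - 1)**2 + 23 = (7 + 7*(-8)**2 - 5*(-8)*(-14))*(-3 - 1)**2 + 23 = (7 + 7*64 - 560)*(-4)**2 + 23 = (7 + 448 - 560)*16 + 23 = -105*16 + 23 = -1680 + 23 = -1657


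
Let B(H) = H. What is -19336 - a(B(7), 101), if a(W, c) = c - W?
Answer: -19430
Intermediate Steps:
-19336 - a(B(7), 101) = -19336 - (101 - 1*7) = -19336 - (101 - 7) = -19336 - 1*94 = -19336 - 94 = -19430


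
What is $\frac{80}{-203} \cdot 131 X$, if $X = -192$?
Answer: $\frac{2012160}{203} \approx 9912.1$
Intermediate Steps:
$\frac{80}{-203} \cdot 131 X = \frac{80}{-203} \cdot 131 \left(-192\right) = 80 \left(- \frac{1}{203}\right) 131 \left(-192\right) = \left(- \frac{80}{203}\right) 131 \left(-192\right) = \left(- \frac{10480}{203}\right) \left(-192\right) = \frac{2012160}{203}$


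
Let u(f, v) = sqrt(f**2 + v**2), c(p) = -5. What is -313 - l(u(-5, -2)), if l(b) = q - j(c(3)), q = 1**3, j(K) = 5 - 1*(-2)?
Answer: -307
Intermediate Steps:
j(K) = 7 (j(K) = 5 + 2 = 7)
q = 1
l(b) = -6 (l(b) = 1 - 1*7 = 1 - 7 = -6)
-313 - l(u(-5, -2)) = -313 - 1*(-6) = -313 + 6 = -307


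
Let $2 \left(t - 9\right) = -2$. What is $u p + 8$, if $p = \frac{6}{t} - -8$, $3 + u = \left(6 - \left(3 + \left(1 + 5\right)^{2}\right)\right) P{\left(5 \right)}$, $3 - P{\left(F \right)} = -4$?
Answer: $- \frac{4079}{2} \approx -2039.5$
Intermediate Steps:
$P{\left(F \right)} = 7$ ($P{\left(F \right)} = 3 - -4 = 3 + 4 = 7$)
$t = 8$ ($t = 9 + \frac{1}{2} \left(-2\right) = 9 - 1 = 8$)
$u = -234$ ($u = -3 + \left(6 - \left(3 + \left(1 + 5\right)^{2}\right)\right) 7 = -3 + \left(6 - 39\right) 7 = -3 - 231 = -234$)
$p = \frac{35}{4}$ ($p = \frac{6}{8} - -8 = 6 \cdot \frac{1}{8} + 8 = \frac{3}{4} + 8 = \frac{35}{4} \approx 8.75$)
$u p + 8 = \left(-234\right) \frac{35}{4} + 8 = - \frac{4095}{2} + 8 = - \frac{4079}{2}$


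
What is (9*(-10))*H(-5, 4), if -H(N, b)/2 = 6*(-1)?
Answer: -1080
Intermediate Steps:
H(N, b) = 12 (H(N, b) = -12*(-1) = -2*(-6) = 12)
(9*(-10))*H(-5, 4) = (9*(-10))*12 = -90*12 = -1080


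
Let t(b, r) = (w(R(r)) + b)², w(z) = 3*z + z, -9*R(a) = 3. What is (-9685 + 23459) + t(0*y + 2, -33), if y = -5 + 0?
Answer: 123970/9 ≈ 13774.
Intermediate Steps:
R(a) = -⅓ (R(a) = -⅑*3 = -⅓)
y = -5
w(z) = 4*z
t(b, r) = (-4/3 + b)² (t(b, r) = (4*(-⅓) + b)² = (-4/3 + b)²)
(-9685 + 23459) + t(0*y + 2, -33) = (-9685 + 23459) + (-4 + 3*(0*(-5) + 2))²/9 = 13774 + (-4 + 3*(0 + 2))²/9 = 13774 + (-4 + 3*2)²/9 = 13774 + (-4 + 6)²/9 = 13774 + (⅑)*2² = 13774 + (⅑)*4 = 13774 + 4/9 = 123970/9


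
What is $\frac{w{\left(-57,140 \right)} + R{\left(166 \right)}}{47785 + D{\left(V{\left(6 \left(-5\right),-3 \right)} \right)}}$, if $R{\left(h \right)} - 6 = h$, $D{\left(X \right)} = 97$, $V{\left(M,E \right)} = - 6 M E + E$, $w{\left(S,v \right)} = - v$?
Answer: $\frac{16}{23941} \approx 0.00066831$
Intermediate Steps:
$V{\left(M,E \right)} = E - 6 E M$ ($V{\left(M,E \right)} = - 6 E M + E = E - 6 E M$)
$R{\left(h \right)} = 6 + h$
$\frac{w{\left(-57,140 \right)} + R{\left(166 \right)}}{47785 + D{\left(V{\left(6 \left(-5\right),-3 \right)} \right)}} = \frac{\left(-1\right) 140 + \left(6 + 166\right)}{47785 + 97} = \frac{-140 + 172}{47882} = 32 \cdot \frac{1}{47882} = \frac{16}{23941}$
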